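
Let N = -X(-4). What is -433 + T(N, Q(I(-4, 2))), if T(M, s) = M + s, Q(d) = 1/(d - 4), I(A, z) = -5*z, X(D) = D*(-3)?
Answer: -6231/14 ≈ -445.07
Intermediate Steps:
X(D) = -3*D
Q(d) = 1/(-4 + d)
N = -12 (N = -(-3)*(-4) = -1*12 = -12)
-433 + T(N, Q(I(-4, 2))) = -433 + (-12 + 1/(-4 - 5*2)) = -433 + (-12 + 1/(-4 - 10)) = -433 + (-12 + 1/(-14)) = -433 + (-12 - 1/14) = -433 - 169/14 = -6231/14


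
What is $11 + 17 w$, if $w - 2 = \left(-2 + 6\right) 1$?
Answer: $113$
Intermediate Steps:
$w = 6$ ($w = 2 + \left(-2 + 6\right) 1 = 2 + 4 \cdot 1 = 2 + 4 = 6$)
$11 + 17 w = 11 + 17 \cdot 6 = 11 + 102 = 113$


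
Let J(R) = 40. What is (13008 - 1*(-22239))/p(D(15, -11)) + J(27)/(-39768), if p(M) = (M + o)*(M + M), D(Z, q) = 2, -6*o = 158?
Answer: -525639971/1451532 ≈ -362.13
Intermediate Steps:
o = -79/3 (o = -⅙*158 = -79/3 ≈ -26.333)
p(M) = 2*M*(-79/3 + M) (p(M) = (M - 79/3)*(M + M) = (-79/3 + M)*(2*M) = 2*M*(-79/3 + M))
(13008 - 1*(-22239))/p(D(15, -11)) + J(27)/(-39768) = (13008 - 1*(-22239))/(((⅔)*2*(-79 + 3*2))) + 40/(-39768) = (13008 + 22239)/(((⅔)*2*(-79 + 6))) + 40*(-1/39768) = 35247/(((⅔)*2*(-73))) - 5/4971 = 35247/(-292/3) - 5/4971 = 35247*(-3/292) - 5/4971 = -105741/292 - 5/4971 = -525639971/1451532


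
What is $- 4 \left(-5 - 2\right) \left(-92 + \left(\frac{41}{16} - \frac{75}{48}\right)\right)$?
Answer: $-2548$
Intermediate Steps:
$- 4 \left(-5 - 2\right) \left(-92 + \left(\frac{41}{16} - \frac{75}{48}\right)\right) = \left(-4\right) \left(-7\right) \left(-92 + \left(41 \cdot \frac{1}{16} - \frac{25}{16}\right)\right) = 28 \left(-92 + \left(\frac{41}{16} - \frac{25}{16}\right)\right) = 28 \left(-92 + 1\right) = 28 \left(-91\right) = -2548$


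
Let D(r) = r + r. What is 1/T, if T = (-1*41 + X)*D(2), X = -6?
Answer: -1/188 ≈ -0.0053191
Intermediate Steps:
D(r) = 2*r
T = -188 (T = (-1*41 - 6)*(2*2) = (-41 - 6)*4 = -47*4 = -188)
1/T = 1/(-188) = -1/188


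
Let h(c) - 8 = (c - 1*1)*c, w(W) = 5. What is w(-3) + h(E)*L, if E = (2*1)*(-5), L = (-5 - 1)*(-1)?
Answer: 713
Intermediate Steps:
L = 6 (L = -6*(-1) = 6)
E = -10 (E = 2*(-5) = -10)
h(c) = 8 + c*(-1 + c) (h(c) = 8 + (c - 1*1)*c = 8 + (c - 1)*c = 8 + (-1 + c)*c = 8 + c*(-1 + c))
w(-3) + h(E)*L = 5 + (8 + (-10)² - 1*(-10))*6 = 5 + (8 + 100 + 10)*6 = 5 + 118*6 = 5 + 708 = 713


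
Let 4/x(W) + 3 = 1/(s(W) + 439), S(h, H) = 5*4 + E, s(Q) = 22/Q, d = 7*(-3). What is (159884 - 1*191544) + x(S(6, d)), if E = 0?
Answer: -417707984/13193 ≈ -31661.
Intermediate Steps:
d = -21
S(h, H) = 20 (S(h, H) = 5*4 + 0 = 20 + 0 = 20)
x(W) = 4/(-3 + 1/(439 + 22/W)) (x(W) = 4/(-3 + 1/(22/W + 439)) = 4/(-3 + 1/(439 + 22/W)))
(159884 - 1*191544) + x(S(6, d)) = (159884 - 1*191544) + 2*(-22 - 439*20)/(33 + 658*20) = (159884 - 191544) + 2*(-22 - 8780)/(33 + 13160) = -31660 + 2*(-8802)/13193 = -31660 + 2*(1/13193)*(-8802) = -31660 - 17604/13193 = -417707984/13193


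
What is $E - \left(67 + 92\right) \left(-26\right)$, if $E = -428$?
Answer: $3706$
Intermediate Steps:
$E - \left(67 + 92\right) \left(-26\right) = -428 - \left(67 + 92\right) \left(-26\right) = -428 - 159 \left(-26\right) = -428 - -4134 = -428 + 4134 = 3706$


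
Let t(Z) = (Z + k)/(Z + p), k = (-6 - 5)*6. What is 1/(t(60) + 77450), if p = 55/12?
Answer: 775/60023678 ≈ 1.2912e-5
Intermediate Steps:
p = 55/12 (p = 55*(1/12) = 55/12 ≈ 4.5833)
k = -66 (k = -11*6 = -66)
t(Z) = (-66 + Z)/(55/12 + Z) (t(Z) = (Z - 66)/(Z + 55/12) = (-66 + Z)/(55/12 + Z))
1/(t(60) + 77450) = 1/(12*(-66 + 60)/(55 + 12*60) + 77450) = 1/(12*(-6)/(55 + 720) + 77450) = 1/(12*(-6)/775 + 77450) = 1/(12*(1/775)*(-6) + 77450) = 1/(-72/775 + 77450) = 1/(60023678/775) = 775/60023678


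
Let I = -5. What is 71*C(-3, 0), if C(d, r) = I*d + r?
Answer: 1065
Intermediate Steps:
C(d, r) = r - 5*d (C(d, r) = -5*d + r = r - 5*d)
71*C(-3, 0) = 71*(0 - 5*(-3)) = 71*(0 + 15) = 71*15 = 1065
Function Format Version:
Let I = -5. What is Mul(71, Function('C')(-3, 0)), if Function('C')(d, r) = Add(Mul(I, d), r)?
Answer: 1065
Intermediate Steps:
Function('C')(d, r) = Add(r, Mul(-5, d)) (Function('C')(d, r) = Add(Mul(-5, d), r) = Add(r, Mul(-5, d)))
Mul(71, Function('C')(-3, 0)) = Mul(71, Add(0, Mul(-5, -3))) = Mul(71, Add(0, 15)) = Mul(71, 15) = 1065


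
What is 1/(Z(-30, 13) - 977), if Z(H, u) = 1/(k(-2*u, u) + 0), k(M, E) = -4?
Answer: -4/3909 ≈ -0.0010233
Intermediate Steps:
Z(H, u) = -¼ (Z(H, u) = 1/(-4 + 0) = 1/(-4) = -¼)
1/(Z(-30, 13) - 977) = 1/(-¼ - 977) = 1/(-3909/4) = -4/3909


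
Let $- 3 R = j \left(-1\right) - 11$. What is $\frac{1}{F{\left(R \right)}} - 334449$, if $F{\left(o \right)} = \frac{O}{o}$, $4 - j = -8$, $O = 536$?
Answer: $- \frac{537793969}{1608} \approx -3.3445 \cdot 10^{5}$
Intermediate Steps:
$j = 12$ ($j = 4 - -8 = 4 + 8 = 12$)
$R = \frac{23}{3}$ ($R = - \frac{12 \left(-1\right) - 11}{3} = - \frac{-12 - 11}{3} = \left(- \frac{1}{3}\right) \left(-23\right) = \frac{23}{3} \approx 7.6667$)
$F{\left(o \right)} = \frac{536}{o}$
$\frac{1}{F{\left(R \right)}} - 334449 = \frac{1}{536 \frac{1}{\frac{23}{3}}} - 334449 = \frac{1}{536 \cdot \frac{3}{23}} - 334449 = \frac{1}{\frac{1608}{23}} - 334449 = \frac{23}{1608} - 334449 = - \frac{537793969}{1608}$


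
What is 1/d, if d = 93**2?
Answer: 1/8649 ≈ 0.00011562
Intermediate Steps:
d = 8649
1/d = 1/8649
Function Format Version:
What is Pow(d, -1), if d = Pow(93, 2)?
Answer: Rational(1, 8649) ≈ 0.00011562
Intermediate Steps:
d = 8649
Pow(d, -1) = Pow(8649, -1) = Rational(1, 8649)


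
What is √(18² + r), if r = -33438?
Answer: I*√33114 ≈ 181.97*I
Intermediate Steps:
√(18² + r) = √(18² - 33438) = √(324 - 33438) = √(-33114) = I*√33114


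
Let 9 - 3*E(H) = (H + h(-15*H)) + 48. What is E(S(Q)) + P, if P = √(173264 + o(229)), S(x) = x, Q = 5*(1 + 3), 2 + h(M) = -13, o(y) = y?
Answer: -44/3 + 3*√19277 ≈ 401.86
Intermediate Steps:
h(M) = -15 (h(M) = -2 - 13 = -15)
Q = 20 (Q = 5*4 = 20)
E(H) = -8 - H/3 (E(H) = 3 - ((H - 15) + 48)/3 = 3 - ((-15 + H) + 48)/3 = 3 - (33 + H)/3 = 3 + (-11 - H/3) = -8 - H/3)
P = 3*√19277 (P = √(173264 + 229) = √173493 = 3*√19277 ≈ 416.52)
E(S(Q)) + P = (-8 - ⅓*20) + 3*√19277 = (-8 - 20/3) + 3*√19277 = -44/3 + 3*√19277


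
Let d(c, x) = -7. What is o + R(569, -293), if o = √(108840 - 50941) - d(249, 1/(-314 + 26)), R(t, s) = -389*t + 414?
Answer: -220920 + √57899 ≈ -2.2068e+5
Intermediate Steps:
R(t, s) = 414 - 389*t
o = 7 + √57899 (o = √(108840 - 50941) - 1*(-7) = √57899 + 7 = 7 + √57899 ≈ 247.62)
o + R(569, -293) = (7 + √57899) + (414 - 389*569) = (7 + √57899) + (414 - 221341) = (7 + √57899) - 220927 = -220920 + √57899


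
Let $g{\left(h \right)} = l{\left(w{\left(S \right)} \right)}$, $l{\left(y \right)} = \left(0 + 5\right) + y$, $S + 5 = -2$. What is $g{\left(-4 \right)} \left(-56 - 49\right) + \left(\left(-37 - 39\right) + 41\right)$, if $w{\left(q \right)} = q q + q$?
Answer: $-4970$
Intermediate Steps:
$S = -7$ ($S = -5 - 2 = -7$)
$w{\left(q \right)} = q + q^{2}$ ($w{\left(q \right)} = q^{2} + q = q + q^{2}$)
$l{\left(y \right)} = 5 + y$
$g{\left(h \right)} = 47$ ($g{\left(h \right)} = 5 - 7 \left(1 - 7\right) = 5 - -42 = 5 + 42 = 47$)
$g{\left(-4 \right)} \left(-56 - 49\right) + \left(\left(-37 - 39\right) + 41\right) = 47 \left(-56 - 49\right) + \left(\left(-37 - 39\right) + 41\right) = 47 \left(-105\right) + \left(-76 + 41\right) = -4935 - 35 = -4970$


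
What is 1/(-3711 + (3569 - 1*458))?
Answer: -1/600 ≈ -0.0016667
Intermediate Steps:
1/(-3711 + (3569 - 1*458)) = 1/(-3711 + (3569 - 458)) = 1/(-3711 + 3111) = 1/(-600) = -1/600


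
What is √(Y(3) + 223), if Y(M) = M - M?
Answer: √223 ≈ 14.933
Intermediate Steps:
Y(M) = 0
√(Y(3) + 223) = √(0 + 223) = √223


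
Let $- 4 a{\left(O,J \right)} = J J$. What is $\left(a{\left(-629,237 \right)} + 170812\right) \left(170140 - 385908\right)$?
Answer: $-33825895418$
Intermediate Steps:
$a{\left(O,J \right)} = - \frac{J^{2}}{4}$ ($a{\left(O,J \right)} = - \frac{J J}{4} = - \frac{J^{2}}{4}$)
$\left(a{\left(-629,237 \right)} + 170812\right) \left(170140 - 385908\right) = \left(- \frac{237^{2}}{4} + 170812\right) \left(170140 - 385908\right) = \left(\left(- \frac{1}{4}\right) 56169 + 170812\right) \left(-215768\right) = \left(- \frac{56169}{4} + 170812\right) \left(-215768\right) = \frac{627079}{4} \left(-215768\right) = -33825895418$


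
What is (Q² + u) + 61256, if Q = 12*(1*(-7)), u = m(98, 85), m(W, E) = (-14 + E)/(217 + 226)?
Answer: 30262287/443 ≈ 68312.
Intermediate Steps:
m(W, E) = -14/443 + E/443 (m(W, E) = (-14 + E)/443 = (-14 + E)*(1/443) = -14/443 + E/443)
u = 71/443 (u = -14/443 + (1/443)*85 = -14/443 + 85/443 = 71/443 ≈ 0.16027)
Q = -84 (Q = 12*(-7) = -84)
(Q² + u) + 61256 = ((-84)² + 71/443) + 61256 = (7056 + 71/443) + 61256 = 3125879/443 + 61256 = 30262287/443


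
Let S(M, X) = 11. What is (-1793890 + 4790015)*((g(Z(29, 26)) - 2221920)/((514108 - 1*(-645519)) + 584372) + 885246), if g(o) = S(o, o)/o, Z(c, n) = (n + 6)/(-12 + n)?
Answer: 74009844321418993625/27903984 ≈ 2.6523e+12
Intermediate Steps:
Z(c, n) = (6 + n)/(-12 + n)
g(o) = 11/o
(-1793890 + 4790015)*((g(Z(29, 26)) - 2221920)/((514108 - 1*(-645519)) + 584372) + 885246) = (-1793890 + 4790015)*((11/(((6 + 26)/(-12 + 26))) - 2221920)/((514108 - 1*(-645519)) + 584372) + 885246) = 2996125*((11/((32/14)) - 2221920)/((514108 + 645519) + 584372) + 885246) = 2996125*((11/(((1/14)*32)) - 2221920)/(1159627 + 584372) + 885246) = 2996125*((11/(16/7) - 2221920)/1743999 + 885246) = 2996125*((11*(7/16) - 2221920)*(1/1743999) + 885246) = 2996125*((77/16 - 2221920)*(1/1743999) + 885246) = 2996125*(-35550643/16*1/1743999 + 885246) = 2996125*(-35550643/27903984 + 885246) = 2996125*(24701854669421/27903984) = 74009844321418993625/27903984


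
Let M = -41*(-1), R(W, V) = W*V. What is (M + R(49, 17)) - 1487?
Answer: -613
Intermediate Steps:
R(W, V) = V*W
M = 41
(M + R(49, 17)) - 1487 = (41 + 17*49) - 1487 = (41 + 833) - 1487 = 874 - 1487 = -613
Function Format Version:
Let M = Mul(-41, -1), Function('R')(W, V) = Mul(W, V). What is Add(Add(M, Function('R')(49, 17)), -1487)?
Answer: -613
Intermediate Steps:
Function('R')(W, V) = Mul(V, W)
M = 41
Add(Add(M, Function('R')(49, 17)), -1487) = Add(Add(41, Mul(17, 49)), -1487) = Add(Add(41, 833), -1487) = Add(874, -1487) = -613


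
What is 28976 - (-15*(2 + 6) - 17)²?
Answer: 10207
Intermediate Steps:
28976 - (-15*(2 + 6) - 17)² = 28976 - (-15*8 - 17)² = 28976 - (-120 - 17)² = 28976 - 1*(-137)² = 28976 - 1*18769 = 28976 - 18769 = 10207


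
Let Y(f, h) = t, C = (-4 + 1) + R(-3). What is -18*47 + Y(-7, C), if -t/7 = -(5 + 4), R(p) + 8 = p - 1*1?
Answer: -783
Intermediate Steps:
R(p) = -9 + p (R(p) = -8 + (p - 1*1) = -8 + (p - 1) = -8 + (-1 + p) = -9 + p)
C = -15 (C = (-4 + 1) + (-9 - 3) = -3 - 12 = -15)
t = 63 (t = -(-7)*(5 + 4) = -(-7)*9 = -7*(-9) = 63)
Y(f, h) = 63
-18*47 + Y(-7, C) = -18*47 + 63 = -846 + 63 = -783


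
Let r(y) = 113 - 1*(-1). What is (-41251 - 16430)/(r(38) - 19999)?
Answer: 57681/19885 ≈ 2.9007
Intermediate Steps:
r(y) = 114 (r(y) = 113 + 1 = 114)
(-41251 - 16430)/(r(38) - 19999) = (-41251 - 16430)/(114 - 19999) = -57681/(-19885) = -57681*(-1/19885) = 57681/19885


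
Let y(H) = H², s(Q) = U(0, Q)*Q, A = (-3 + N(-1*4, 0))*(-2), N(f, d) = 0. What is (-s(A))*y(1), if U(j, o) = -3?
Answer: 18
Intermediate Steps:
A = 6 (A = (-3 + 0)*(-2) = -3*(-2) = 6)
s(Q) = -3*Q
(-s(A))*y(1) = -(-3)*6*1² = -1*(-18)*1 = 18*1 = 18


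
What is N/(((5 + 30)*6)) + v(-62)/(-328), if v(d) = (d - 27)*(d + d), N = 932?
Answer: -251483/8610 ≈ -29.208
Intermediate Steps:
v(d) = 2*d*(-27 + d) (v(d) = (-27 + d)*(2*d) = 2*d*(-27 + d))
N/(((5 + 30)*6)) + v(-62)/(-328) = 932/(((5 + 30)*6)) + (2*(-62)*(-27 - 62))/(-328) = 932/((35*6)) + (2*(-62)*(-89))*(-1/328) = 932/210 + 11036*(-1/328) = 932*(1/210) - 2759/82 = 466/105 - 2759/82 = -251483/8610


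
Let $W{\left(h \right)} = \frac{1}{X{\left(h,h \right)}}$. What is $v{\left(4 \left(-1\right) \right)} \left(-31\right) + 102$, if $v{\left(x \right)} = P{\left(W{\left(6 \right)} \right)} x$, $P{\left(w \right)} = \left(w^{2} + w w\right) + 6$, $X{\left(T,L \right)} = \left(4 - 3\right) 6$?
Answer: $\frac{7676}{9} \approx 852.89$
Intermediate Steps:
$X{\left(T,L \right)} = 6$ ($X{\left(T,L \right)} = \left(4 - 3\right) 6 = 1 \cdot 6 = 6$)
$W{\left(h \right)} = \frac{1}{6}$
$P{\left(w \right)} = 6 + 2 w^{2}$ ($P{\left(w \right)} = \left(w^{2} + w^{2}\right) + 6 = 2 w^{2} + 6 = 6 + 2 w^{2}$)
$v{\left(x \right)} = \frac{109 x}{18}$ ($v{\left(x \right)} = \left(6 + \frac{2}{36}\right) x = \left(6 + 2 \cdot \frac{1}{36}\right) x = \left(6 + \frac{1}{18}\right) x = \frac{109 x}{18}$)
$v{\left(4 \left(-1\right) \right)} \left(-31\right) + 102 = \frac{109 \cdot 4 \left(-1\right)}{18} \left(-31\right) + 102 = \frac{109}{18} \left(-4\right) \left(-31\right) + 102 = \left(- \frac{218}{9}\right) \left(-31\right) + 102 = \frac{6758}{9} + 102 = \frac{7676}{9}$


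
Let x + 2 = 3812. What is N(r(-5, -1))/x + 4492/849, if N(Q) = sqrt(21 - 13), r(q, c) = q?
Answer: 4492/849 + sqrt(2)/1905 ≈ 5.2917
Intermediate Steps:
N(Q) = 2*sqrt(2) (N(Q) = sqrt(8) = 2*sqrt(2))
x = 3810 (x = -2 + 3812 = 3810)
N(r(-5, -1))/x + 4492/849 = (2*sqrt(2))/3810 + 4492/849 = (2*sqrt(2))*(1/3810) + 4492*(1/849) = sqrt(2)/1905 + 4492/849 = 4492/849 + sqrt(2)/1905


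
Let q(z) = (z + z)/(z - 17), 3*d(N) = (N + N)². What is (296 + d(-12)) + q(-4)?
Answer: 10256/21 ≈ 488.38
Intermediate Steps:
d(N) = 4*N²/3 (d(N) = (N + N)²/3 = (2*N)²/3 = (4*N²)/3 = 4*N²/3)
q(z) = 2*z/(-17 + z) (q(z) = (2*z)/(-17 + z) = 2*z/(-17 + z))
(296 + d(-12)) + q(-4) = (296 + (4/3)*(-12)²) + 2*(-4)/(-17 - 4) = (296 + (4/3)*144) + 2*(-4)/(-21) = (296 + 192) + 2*(-4)*(-1/21) = 488 + 8/21 = 10256/21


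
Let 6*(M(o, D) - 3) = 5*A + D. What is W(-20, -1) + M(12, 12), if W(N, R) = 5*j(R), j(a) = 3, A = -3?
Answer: 35/2 ≈ 17.500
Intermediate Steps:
M(o, D) = ½ + D/6 (M(o, D) = 3 + (5*(-3) + D)/6 = 3 + (-15 + D)/6 = 3 + (-5/2 + D/6) = ½ + D/6)
W(N, R) = 15 (W(N, R) = 5*3 = 15)
W(-20, -1) + M(12, 12) = 15 + (½ + (⅙)*12) = 15 + (½ + 2) = 15 + 5/2 = 35/2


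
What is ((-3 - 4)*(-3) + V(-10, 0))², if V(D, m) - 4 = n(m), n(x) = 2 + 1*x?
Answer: 729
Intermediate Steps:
n(x) = 2 + x
V(D, m) = 6 + m (V(D, m) = 4 + (2 + m) = 6 + m)
((-3 - 4)*(-3) + V(-10, 0))² = ((-3 - 4)*(-3) + (6 + 0))² = (-7*(-3) + 6)² = (21 + 6)² = 27² = 729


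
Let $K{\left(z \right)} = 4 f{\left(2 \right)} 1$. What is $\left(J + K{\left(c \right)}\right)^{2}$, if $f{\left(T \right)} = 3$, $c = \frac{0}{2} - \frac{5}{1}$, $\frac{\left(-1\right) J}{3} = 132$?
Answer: $147456$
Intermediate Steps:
$J = -396$ ($J = \left(-3\right) 132 = -396$)
$c = -5$ ($c = 0 \cdot \frac{1}{2} - 5 = 0 - 5 = -5$)
$K{\left(z \right)} = 12$ ($K{\left(z \right)} = 4 \cdot 3 \cdot 1 = 12 \cdot 1 = 12$)
$\left(J + K{\left(c \right)}\right)^{2} = \left(-396 + 12\right)^{2} = \left(-384\right)^{2} = 147456$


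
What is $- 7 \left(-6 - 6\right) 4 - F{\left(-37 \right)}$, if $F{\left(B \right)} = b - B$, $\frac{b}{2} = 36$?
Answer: $227$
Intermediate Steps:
$b = 72$ ($b = 2 \cdot 36 = 72$)
$F{\left(B \right)} = 72 - B$
$- 7 \left(-6 - 6\right) 4 - F{\left(-37 \right)} = - 7 \left(-6 - 6\right) 4 - \left(72 - -37\right) = \left(-7\right) \left(-12\right) 4 - \left(72 + 37\right) = 84 \cdot 4 - 109 = 336 - 109 = 227$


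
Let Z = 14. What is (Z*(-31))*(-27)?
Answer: 11718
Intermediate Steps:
(Z*(-31))*(-27) = (14*(-31))*(-27) = -434*(-27) = 11718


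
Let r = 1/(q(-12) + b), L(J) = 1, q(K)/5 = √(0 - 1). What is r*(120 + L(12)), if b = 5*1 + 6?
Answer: 1331/146 - 605*I/146 ≈ 9.1164 - 4.1438*I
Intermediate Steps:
q(K) = 5*I (q(K) = 5*√(0 - 1) = 5*√(-1) = 5*I)
b = 11 (b = 5 + 6 = 11)
r = (11 - 5*I)/146 (r = 1/(5*I + 11) = 1/(11 + 5*I) = (11 - 5*I)/146 ≈ 0.075342 - 0.034247*I)
r*(120 + L(12)) = (11/146 - 5*I/146)*(120 + 1) = (11/146 - 5*I/146)*121 = 1331/146 - 605*I/146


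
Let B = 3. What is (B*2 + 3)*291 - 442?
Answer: 2177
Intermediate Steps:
(B*2 + 3)*291 - 442 = (3*2 + 3)*291 - 442 = (6 + 3)*291 - 442 = 9*291 - 442 = 2619 - 442 = 2177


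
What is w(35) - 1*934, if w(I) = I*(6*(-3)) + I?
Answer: -1529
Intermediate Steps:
w(I) = -17*I (w(I) = I*(-18) + I = -18*I + I = -17*I)
w(35) - 1*934 = -17*35 - 1*934 = -595 - 934 = -1529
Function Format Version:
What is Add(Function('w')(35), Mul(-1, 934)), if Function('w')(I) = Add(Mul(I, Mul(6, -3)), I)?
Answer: -1529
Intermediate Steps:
Function('w')(I) = Mul(-17, I) (Function('w')(I) = Add(Mul(I, -18), I) = Add(Mul(-18, I), I) = Mul(-17, I))
Add(Function('w')(35), Mul(-1, 934)) = Add(Mul(-17, 35), Mul(-1, 934)) = Add(-595, -934) = -1529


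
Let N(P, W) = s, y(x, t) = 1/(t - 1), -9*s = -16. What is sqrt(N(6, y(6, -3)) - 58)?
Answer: I*sqrt(506)/3 ≈ 7.4981*I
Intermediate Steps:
s = 16/9 (s = -1/9*(-16) = 16/9 ≈ 1.7778)
y(x, t) = 1/(-1 + t)
N(P, W) = 16/9
sqrt(N(6, y(6, -3)) - 58) = sqrt(16/9 - 58) = sqrt(-506/9) = I*sqrt(506)/3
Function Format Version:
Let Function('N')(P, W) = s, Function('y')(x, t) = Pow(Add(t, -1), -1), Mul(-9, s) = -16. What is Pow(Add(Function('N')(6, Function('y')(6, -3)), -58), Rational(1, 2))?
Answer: Mul(Rational(1, 3), I, Pow(506, Rational(1, 2))) ≈ Mul(7.4981, I)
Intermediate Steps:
s = Rational(16, 9) (s = Mul(Rational(-1, 9), -16) = Rational(16, 9) ≈ 1.7778)
Function('y')(x, t) = Pow(Add(-1, t), -1)
Function('N')(P, W) = Rational(16, 9)
Pow(Add(Function('N')(6, Function('y')(6, -3)), -58), Rational(1, 2)) = Pow(Add(Rational(16, 9), -58), Rational(1, 2)) = Pow(Rational(-506, 9), Rational(1, 2)) = Mul(Rational(1, 3), I, Pow(506, Rational(1, 2)))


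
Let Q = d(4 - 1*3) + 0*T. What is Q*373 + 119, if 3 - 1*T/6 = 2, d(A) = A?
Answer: 492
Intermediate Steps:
T = 6 (T = 18 - 6*2 = 18 - 12 = 6)
Q = 1 (Q = (4 - 1*3) + 0*6 = (4 - 3) + 0 = 1 + 0 = 1)
Q*373 + 119 = 1*373 + 119 = 373 + 119 = 492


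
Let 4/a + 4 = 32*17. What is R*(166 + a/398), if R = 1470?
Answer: 437039869/1791 ≈ 2.4402e+5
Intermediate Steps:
a = 1/135 (a = 4/(-4 + 32*17) = 4/(-4 + 544) = 4/540 = 4*(1/540) = 1/135 ≈ 0.0074074)
R*(166 + a/398) = 1470*(166 + (1/135)/398) = 1470*(166 + (1/135)*(1/398)) = 1470*(166 + 1/53730) = 1470*(8919181/53730) = 437039869/1791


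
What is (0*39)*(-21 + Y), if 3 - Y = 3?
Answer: 0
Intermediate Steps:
Y = 0 (Y = 3 - 1*3 = 3 - 3 = 0)
(0*39)*(-21 + Y) = (0*39)*(-21 + 0) = 0*(-21) = 0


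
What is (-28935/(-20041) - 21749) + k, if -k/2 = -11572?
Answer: 27986130/20041 ≈ 1396.4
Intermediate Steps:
k = 23144 (k = -2*(-11572) = 23144)
(-28935/(-20041) - 21749) + k = (-28935/(-20041) - 21749) + 23144 = (-28935*(-1/20041) - 21749) + 23144 = (28935/20041 - 21749) + 23144 = -435842774/20041 + 23144 = 27986130/20041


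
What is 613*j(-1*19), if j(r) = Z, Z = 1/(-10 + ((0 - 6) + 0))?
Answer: -613/16 ≈ -38.313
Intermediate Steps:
Z = -1/16 (Z = 1/(-10 + (-6 + 0)) = 1/(-10 - 6) = 1/(-16) = -1/16 ≈ -0.062500)
j(r) = -1/16
613*j(-1*19) = 613*(-1/16) = -613/16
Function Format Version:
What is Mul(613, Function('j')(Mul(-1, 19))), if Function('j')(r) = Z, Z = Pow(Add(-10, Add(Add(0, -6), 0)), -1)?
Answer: Rational(-613, 16) ≈ -38.313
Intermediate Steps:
Z = Rational(-1, 16) (Z = Pow(Add(-10, Add(-6, 0)), -1) = Pow(Add(-10, -6), -1) = Pow(-16, -1) = Rational(-1, 16) ≈ -0.062500)
Function('j')(r) = Rational(-1, 16)
Mul(613, Function('j')(Mul(-1, 19))) = Mul(613, Rational(-1, 16)) = Rational(-613, 16)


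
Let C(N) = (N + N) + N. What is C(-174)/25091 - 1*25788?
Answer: -647047230/25091 ≈ -25788.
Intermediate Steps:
C(N) = 3*N (C(N) = 2*N + N = 3*N)
C(-174)/25091 - 1*25788 = (3*(-174))/25091 - 1*25788 = -522*1/25091 - 25788 = -522/25091 - 25788 = -647047230/25091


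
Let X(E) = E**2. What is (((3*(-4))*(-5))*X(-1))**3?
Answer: 216000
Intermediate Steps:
(((3*(-4))*(-5))*X(-1))**3 = (((3*(-4))*(-5))*(-1)**2)**3 = (-12*(-5)*1)**3 = (60*1)**3 = 60**3 = 216000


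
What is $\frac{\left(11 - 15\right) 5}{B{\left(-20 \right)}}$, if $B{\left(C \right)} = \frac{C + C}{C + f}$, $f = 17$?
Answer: $- \frac{3}{2} \approx -1.5$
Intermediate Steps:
$B{\left(C \right)} = \frac{2 C}{17 + C}$ ($B{\left(C \right)} = \frac{C + C}{C + 17} = \frac{2 C}{17 + C}$)
$\frac{\left(11 - 15\right) 5}{B{\left(-20 \right)}} = \frac{\left(11 - 15\right) 5}{2 \left(-20\right) \frac{1}{17 - 20}} = \frac{\left(-4\right) 5}{2 \left(-20\right) \frac{1}{-3}} = - \frac{20}{2 \left(-20\right) \left(- \frac{1}{3}\right)} = - \frac{20}{\frac{40}{3}} = \left(-20\right) \frac{3}{40} = - \frac{3}{2}$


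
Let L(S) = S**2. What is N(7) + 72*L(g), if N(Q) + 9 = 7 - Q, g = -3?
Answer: 639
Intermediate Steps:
N(Q) = -2 - Q (N(Q) = -9 + (7 - Q) = -2 - Q)
N(7) + 72*L(g) = (-2 - 1*7) + 72*(-3)**2 = (-2 - 7) + 72*9 = -9 + 648 = 639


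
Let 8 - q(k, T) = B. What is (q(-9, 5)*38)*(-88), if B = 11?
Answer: 10032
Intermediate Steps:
q(k, T) = -3 (q(k, T) = 8 - 1*11 = 8 - 11 = -3)
(q(-9, 5)*38)*(-88) = -3*38*(-88) = -114*(-88) = 10032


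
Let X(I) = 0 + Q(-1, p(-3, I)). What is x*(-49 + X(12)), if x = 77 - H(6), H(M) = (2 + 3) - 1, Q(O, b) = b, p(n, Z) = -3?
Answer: -3796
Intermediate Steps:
X(I) = -3 (X(I) = 0 - 3 = -3)
H(M) = 4 (H(M) = 5 - 1 = 4)
x = 73 (x = 77 - 1*4 = 77 - 4 = 73)
x*(-49 + X(12)) = 73*(-49 - 3) = 73*(-52) = -3796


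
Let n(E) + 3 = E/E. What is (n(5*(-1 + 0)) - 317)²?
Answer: 101761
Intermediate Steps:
n(E) = -2 (n(E) = -3 + E/E = -3 + 1 = -2)
(n(5*(-1 + 0)) - 317)² = (-2 - 317)² = (-319)² = 101761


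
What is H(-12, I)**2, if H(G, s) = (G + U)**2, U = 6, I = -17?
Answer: 1296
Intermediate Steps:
H(G, s) = (6 + G)**2 (H(G, s) = (G + 6)**2 = (6 + G)**2)
H(-12, I)**2 = ((6 - 12)**2)**2 = ((-6)**2)**2 = 36**2 = 1296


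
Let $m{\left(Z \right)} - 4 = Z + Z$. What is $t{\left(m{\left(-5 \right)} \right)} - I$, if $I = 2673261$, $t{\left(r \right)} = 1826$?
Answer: $-2671435$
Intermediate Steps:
$m{\left(Z \right)} = 4 + 2 Z$ ($m{\left(Z \right)} = 4 + \left(Z + Z\right) = 4 + 2 Z$)
$t{\left(m{\left(-5 \right)} \right)} - I = 1826 - 2673261 = -2671435$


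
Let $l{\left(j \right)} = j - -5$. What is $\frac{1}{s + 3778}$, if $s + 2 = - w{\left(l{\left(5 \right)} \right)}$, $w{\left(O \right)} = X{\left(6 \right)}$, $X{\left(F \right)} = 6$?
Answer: $\frac{1}{3770} \approx 0.00026525$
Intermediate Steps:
$l{\left(j \right)} = 5 + j$ ($l{\left(j \right)} = j + 5 = 5 + j$)
$w{\left(O \right)} = 6$
$s = -8$ ($s = -2 - 6 = -8$)
$\frac{1}{s + 3778} = \frac{1}{-8 + 3778} = \frac{1}{3770}$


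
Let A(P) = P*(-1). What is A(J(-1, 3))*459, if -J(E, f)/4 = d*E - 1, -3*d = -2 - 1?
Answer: -3672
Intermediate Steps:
d = 1 (d = -(-2 - 1)/3 = -1/3*(-3) = 1)
J(E, f) = 4 - 4*E (J(E, f) = -4*(1*E - 1) = -4*(E - 1) = -4*(-1 + E) = 4 - 4*E)
A(P) = -P
A(J(-1, 3))*459 = -(4 - 4*(-1))*459 = -(4 + 4)*459 = -1*8*459 = -8*459 = -3672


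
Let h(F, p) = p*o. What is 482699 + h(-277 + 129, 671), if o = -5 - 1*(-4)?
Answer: 482028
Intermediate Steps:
o = -1 (o = -5 + 4 = -1)
h(F, p) = -p (h(F, p) = p*(-1) = -p)
482699 + h(-277 + 129, 671) = 482699 - 1*671 = 482699 - 671 = 482028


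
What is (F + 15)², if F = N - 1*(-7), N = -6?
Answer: 256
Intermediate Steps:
F = 1 (F = -6 - 1*(-7) = -6 + 7 = 1)
(F + 15)² = (1 + 15)² = 16² = 256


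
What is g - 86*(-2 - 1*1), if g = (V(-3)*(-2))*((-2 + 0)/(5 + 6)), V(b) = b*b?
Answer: 2874/11 ≈ 261.27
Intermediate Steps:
V(b) = b**2
g = 36/11 (g = ((-3)**2*(-2))*((-2 + 0)/(5 + 6)) = (9*(-2))*(-2/11) = -(-36)/11 = -18*(-2/11) = 36/11 ≈ 3.2727)
g - 86*(-2 - 1*1) = 36/11 - 86*(-2 - 1*1) = 36/11 - 86*(-2 - 1) = 36/11 - 86*(-3) = 36/11 + 258 = 2874/11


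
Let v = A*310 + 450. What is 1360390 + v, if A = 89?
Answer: 1388430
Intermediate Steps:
v = 28040 (v = 89*310 + 450 = 27590 + 450 = 28040)
1360390 + v = 1360390 + 28040 = 1388430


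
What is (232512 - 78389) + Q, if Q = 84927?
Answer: 239050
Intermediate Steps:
(232512 - 78389) + Q = (232512 - 78389) + 84927 = 154123 + 84927 = 239050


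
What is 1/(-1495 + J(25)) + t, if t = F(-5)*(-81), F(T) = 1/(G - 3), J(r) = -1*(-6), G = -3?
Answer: 40201/2978 ≈ 13.499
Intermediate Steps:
J(r) = 6
F(T) = -⅙ (F(T) = 1/(-3 - 3) = 1/(-6) = -⅙)
t = 27/2 (t = -⅙*(-81) = 27/2 ≈ 13.500)
1/(-1495 + J(25)) + t = 1/(-1495 + 6) + 27/2 = 1/(-1489) + 27/2 = -1/1489 + 27/2 = 40201/2978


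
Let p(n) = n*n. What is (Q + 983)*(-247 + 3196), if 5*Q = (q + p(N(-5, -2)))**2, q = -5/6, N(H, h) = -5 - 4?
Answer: 401359883/60 ≈ 6.6893e+6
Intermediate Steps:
N(H, h) = -9
p(n) = n**2
q = -5/6 (q = -5*1/6 = -5/6 ≈ -0.83333)
Q = 231361/180 (Q = (-5/6 + (-9)**2)**2/5 = (-5/6 + 81)**2/5 = (481/6)**2/5 = (1/5)*(231361/36) = 231361/180 ≈ 1285.3)
(Q + 983)*(-247 + 3196) = (231361/180 + 983)*(-247 + 3196) = (408301/180)*2949 = 401359883/60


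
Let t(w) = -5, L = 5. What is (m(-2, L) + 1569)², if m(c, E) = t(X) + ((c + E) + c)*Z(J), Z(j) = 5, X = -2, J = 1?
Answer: 2461761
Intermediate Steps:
m(c, E) = -5 + 5*E + 10*c (m(c, E) = -5 + ((c + E) + c)*5 = -5 + ((E + c) + c)*5 = -5 + (E + 2*c)*5 = -5 + (5*E + 10*c) = -5 + 5*E + 10*c)
(m(-2, L) + 1569)² = ((-5 + 5*5 + 10*(-2)) + 1569)² = ((-5 + 25 - 20) + 1569)² = (0 + 1569)² = 1569² = 2461761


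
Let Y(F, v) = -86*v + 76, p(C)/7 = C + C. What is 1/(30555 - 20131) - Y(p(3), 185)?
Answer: 165053617/10424 ≈ 15834.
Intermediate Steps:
p(C) = 14*C (p(C) = 7*(C + C) = 7*(2*C) = 14*C)
Y(F, v) = 76 - 86*v
1/(30555 - 20131) - Y(p(3), 185) = 1/(30555 - 20131) - (76 - 86*185) = 1/10424 - (76 - 15910) = 1/10424 - 1*(-15834) = 1/10424 + 15834 = 165053617/10424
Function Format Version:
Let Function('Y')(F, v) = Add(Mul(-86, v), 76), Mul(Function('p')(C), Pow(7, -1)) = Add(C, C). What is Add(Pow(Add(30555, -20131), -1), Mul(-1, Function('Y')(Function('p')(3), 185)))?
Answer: Rational(165053617, 10424) ≈ 15834.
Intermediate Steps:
Function('p')(C) = Mul(14, C) (Function('p')(C) = Mul(7, Add(C, C)) = Mul(7, Mul(2, C)) = Mul(14, C))
Function('Y')(F, v) = Add(76, Mul(-86, v))
Add(Pow(Add(30555, -20131), -1), Mul(-1, Function('Y')(Function('p')(3), 185))) = Add(Pow(Add(30555, -20131), -1), Mul(-1, Add(76, Mul(-86, 185)))) = Add(Pow(10424, -1), Mul(-1, Add(76, -15910))) = Add(Rational(1, 10424), Mul(-1, -15834)) = Add(Rational(1, 10424), 15834) = Rational(165053617, 10424)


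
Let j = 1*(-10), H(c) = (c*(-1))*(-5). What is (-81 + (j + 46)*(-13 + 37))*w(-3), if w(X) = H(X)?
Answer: -11745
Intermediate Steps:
H(c) = 5*c (H(c) = -c*(-5) = 5*c)
j = -10
w(X) = 5*X
(-81 + (j + 46)*(-13 + 37))*w(-3) = (-81 + (-10 + 46)*(-13 + 37))*(5*(-3)) = (-81 + 36*24)*(-15) = (-81 + 864)*(-15) = 783*(-15) = -11745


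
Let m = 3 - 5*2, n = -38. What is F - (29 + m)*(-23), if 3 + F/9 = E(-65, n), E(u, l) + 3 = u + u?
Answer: -718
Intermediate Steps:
m = -7 (m = 3 - 10 = -7)
E(u, l) = -3 + 2*u (E(u, l) = -3 + (u + u) = -3 + 2*u)
F = -1224 (F = -27 + 9*(-3 + 2*(-65)) = -27 + 9*(-3 - 130) = -27 + 9*(-133) = -27 - 1197 = -1224)
F - (29 + m)*(-23) = -1224 - (29 - 7)*(-23) = -1224 - 22*(-23) = -1224 - 1*(-506) = -1224 + 506 = -718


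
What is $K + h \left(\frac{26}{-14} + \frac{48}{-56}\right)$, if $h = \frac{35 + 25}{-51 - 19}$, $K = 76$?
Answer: $\frac{3838}{49} \approx 78.327$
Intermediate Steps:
$h = - \frac{6}{7}$ ($h = \frac{60}{-70} = 60 \left(- \frac{1}{70}\right) = - \frac{6}{7} \approx -0.85714$)
$K + h \left(\frac{26}{-14} + \frac{48}{-56}\right) = 76 - \frac{6 \left(\frac{26}{-14} + \frac{48}{-56}\right)}{7} = 76 - \frac{6 \left(26 \left(- \frac{1}{14}\right) + 48 \left(- \frac{1}{56}\right)\right)}{7} = 76 - \frac{6 \left(- \frac{13}{7} - \frac{6}{7}\right)}{7} = 76 - - \frac{114}{49} = 76 + \frac{114}{49} = \frac{3838}{49}$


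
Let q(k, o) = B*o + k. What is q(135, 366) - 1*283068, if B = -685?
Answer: -533643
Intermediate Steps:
q(k, o) = k - 685*o (q(k, o) = -685*o + k = k - 685*o)
q(135, 366) - 1*283068 = (135 - 685*366) - 1*283068 = (135 - 250710) - 283068 = -250575 - 283068 = -533643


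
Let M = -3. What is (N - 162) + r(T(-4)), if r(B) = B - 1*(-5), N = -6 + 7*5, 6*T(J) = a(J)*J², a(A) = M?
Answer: -136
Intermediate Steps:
a(A) = -3
T(J) = -J²/2 (T(J) = (-3*J²)/6 = -J²/2)
N = 29 (N = -6 + 35 = 29)
r(B) = 5 + B (r(B) = B + 5 = 5 + B)
(N - 162) + r(T(-4)) = (29 - 162) + (5 - ½*(-4)²) = -133 + (5 - ½*16) = -133 + (5 - 8) = -133 - 3 = -136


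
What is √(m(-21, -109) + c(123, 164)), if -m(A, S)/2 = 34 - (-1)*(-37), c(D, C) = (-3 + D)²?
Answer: 49*√6 ≈ 120.03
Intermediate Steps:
m(A, S) = 6 (m(A, S) = -2*(34 - (-1)*(-37)) = -2*(34 - 1*37) = -2*(34 - 37) = -2*(-3) = 6)
√(m(-21, -109) + c(123, 164)) = √(6 + (-3 + 123)²) = √(6 + 120²) = √(6 + 14400) = √14406 = 49*√6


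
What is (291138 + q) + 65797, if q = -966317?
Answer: -609382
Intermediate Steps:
(291138 + q) + 65797 = (291138 - 966317) + 65797 = -675179 + 65797 = -609382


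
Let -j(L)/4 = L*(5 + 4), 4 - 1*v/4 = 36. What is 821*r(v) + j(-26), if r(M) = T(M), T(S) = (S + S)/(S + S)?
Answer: 1757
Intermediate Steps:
v = -128 (v = 16 - 4*36 = 16 - 144 = -128)
j(L) = -36*L (j(L) = -4*L*(5 + 4) = -4*L*9 = -36*L)
T(S) = 1 (T(S) = (2*S)/((2*S)) = (2*S)*(1/(2*S)) = 1)
r(M) = 1
821*r(v) + j(-26) = 821*1 - 36*(-26) = 821 + 936 = 1757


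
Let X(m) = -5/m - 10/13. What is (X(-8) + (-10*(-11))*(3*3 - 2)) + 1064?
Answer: 190721/104 ≈ 1833.9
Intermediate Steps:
X(m) = -10/13 - 5/m (X(m) = -5/m - 10*1/13 = -5/m - 10/13 = -10/13 - 5/m)
(X(-8) + (-10*(-11))*(3*3 - 2)) + 1064 = ((-10/13 - 5/(-8)) + (-10*(-11))*(3*3 - 2)) + 1064 = ((-10/13 - 5*(-1/8)) + 110*(9 - 2)) + 1064 = ((-10/13 + 5/8) + 110*7) + 1064 = (-15/104 + 770) + 1064 = 80065/104 + 1064 = 190721/104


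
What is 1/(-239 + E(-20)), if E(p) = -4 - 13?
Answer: -1/256 ≈ -0.0039063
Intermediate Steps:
E(p) = -17
1/(-239 + E(-20)) = 1/(-239 - 17) = 1/(-256) = -1/256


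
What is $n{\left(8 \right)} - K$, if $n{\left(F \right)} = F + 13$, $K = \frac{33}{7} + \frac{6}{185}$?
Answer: $\frac{21048}{1295} \approx 16.253$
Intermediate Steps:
$K = \frac{6147}{1295}$ ($K = 33 \cdot \frac{1}{7} + 6 \cdot \frac{1}{185} = \frac{33}{7} + \frac{6}{185} = \frac{6147}{1295} \approx 4.7467$)
$n{\left(F \right)} = 13 + F$
$n{\left(8 \right)} - K = \left(13 + 8\right) - \frac{6147}{1295} = 21 - \frac{6147}{1295} = \frac{21048}{1295}$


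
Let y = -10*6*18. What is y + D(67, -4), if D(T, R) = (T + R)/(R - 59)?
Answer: -1081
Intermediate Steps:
D(T, R) = (R + T)/(-59 + R)
y = -1080 (y = -60*18 = -1080)
y + D(67, -4) = -1080 + (-4 + 67)/(-59 - 4) = -1080 + 63/(-63) = -1080 - 1/63*63 = -1080 - 1 = -1081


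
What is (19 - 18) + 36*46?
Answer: 1657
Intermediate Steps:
(19 - 18) + 36*46 = 1 + 1656 = 1657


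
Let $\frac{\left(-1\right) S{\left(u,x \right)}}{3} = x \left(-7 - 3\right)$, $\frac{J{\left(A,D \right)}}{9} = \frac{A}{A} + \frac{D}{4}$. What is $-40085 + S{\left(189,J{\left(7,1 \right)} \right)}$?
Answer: $- \frac{79495}{2} \approx -39748.0$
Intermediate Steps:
$J{\left(A,D \right)} = 9 + \frac{9 D}{4}$ ($J{\left(A,D \right)} = 9 \left(\frac{A}{A} + \frac{D}{4}\right) = 9 \left(1 + D \frac{1}{4}\right) = 9 \left(1 + \frac{D}{4}\right) = 9 + \frac{9 D}{4}$)
$S{\left(u,x \right)} = 30 x$ ($S{\left(u,x \right)} = - 3 x \left(-7 - 3\right) = - 3 x \left(-10\right) = - 3 \left(- 10 x\right) = 30 x$)
$-40085 + S{\left(189,J{\left(7,1 \right)} \right)} = -40085 + 30 \left(9 + \frac{9}{4} \cdot 1\right) = -40085 + 30 \left(9 + \frac{9}{4}\right) = -40085 + 30 \cdot \frac{45}{4} = -40085 + \frac{675}{2} = - \frac{79495}{2}$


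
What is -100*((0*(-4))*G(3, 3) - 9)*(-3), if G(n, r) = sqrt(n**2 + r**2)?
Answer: -2700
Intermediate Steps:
-100*((0*(-4))*G(3, 3) - 9)*(-3) = -100*((0*(-4))*sqrt(3**2 + 3**2) - 9)*(-3) = -100*(0*sqrt(9 + 9) - 9)*(-3) = -100*(0*sqrt(18) - 9)*(-3) = -100*(0*(3*sqrt(2)) - 9)*(-3) = -100*(0 - 9)*(-3) = -(-900)*(-3) = -100*27 = -2700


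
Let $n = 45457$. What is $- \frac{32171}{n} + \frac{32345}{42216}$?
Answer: $\frac{112175729}{1919012712} \approx 0.058455$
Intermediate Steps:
$- \frac{32171}{n} + \frac{32345}{42216} = - \frac{32171}{45457} + \frac{32345}{42216} = \frac{112175729}{1919012712}$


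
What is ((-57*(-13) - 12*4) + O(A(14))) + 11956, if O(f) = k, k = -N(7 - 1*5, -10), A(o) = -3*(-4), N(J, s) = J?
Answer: 12647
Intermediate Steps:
A(o) = 12
k = -2 (k = -(7 - 1*5) = -(7 - 5) = -1*2 = -2)
O(f) = -2
((-57*(-13) - 12*4) + O(A(14))) + 11956 = ((-57*(-13) - 12*4) - 2) + 11956 = ((741 - 48) - 2) + 11956 = (693 - 2) + 11956 = 691 + 11956 = 12647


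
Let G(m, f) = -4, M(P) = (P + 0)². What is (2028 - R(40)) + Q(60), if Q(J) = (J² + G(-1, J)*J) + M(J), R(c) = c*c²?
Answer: -55012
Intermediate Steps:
R(c) = c³
M(P) = P²
Q(J) = -4*J + 2*J² (Q(J) = (J² - 4*J) + J² = -4*J + 2*J²)
(2028 - R(40)) + Q(60) = (2028 - 1*40³) + 2*60*(-2 + 60) = (2028 - 1*64000) + 2*60*58 = (2028 - 64000) + 6960 = -61972 + 6960 = -55012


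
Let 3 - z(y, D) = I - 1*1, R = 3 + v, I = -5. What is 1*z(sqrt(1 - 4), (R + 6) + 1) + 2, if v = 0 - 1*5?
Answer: 11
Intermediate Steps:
v = -5 (v = 0 - 5 = -5)
R = -2 (R = 3 - 5 = -2)
z(y, D) = 9 (z(y, D) = 3 - (-5 - 1*1) = 3 - (-5 - 1) = 3 - 1*(-6) = 3 + 6 = 9)
1*z(sqrt(1 - 4), (R + 6) + 1) + 2 = 1*9 + 2 = 9 + 2 = 11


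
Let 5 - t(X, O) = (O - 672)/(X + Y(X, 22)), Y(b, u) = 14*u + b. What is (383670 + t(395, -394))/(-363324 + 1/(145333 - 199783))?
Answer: -1274360553400/1206762499861 ≈ -1.0560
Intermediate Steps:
Y(b, u) = b + 14*u
t(X, O) = 5 - (-672 + O)/(308 + 2*X) (t(X, O) = 5 - (O - 672)/(X + (X + 14*22)) = 5 - (-672 + O)/(X + (X + 308)) = 5 - (-672 + O)/(X + (308 + X)) = 5 - (-672 + O)/(308 + 2*X))
(383670 + t(395, -394))/(-363324 + 1/(145333 - 199783)) = (383670 + (2212 - 1*(-394) + 10*395)/(2*(154 + 395)))/(-363324 + 1/(145333 - 199783)) = (383670 + (1/2)*(2212 + 394 + 3950)/549)/(-363324 + 1/(-54450)) = (383670 + (1/2)*(1/549)*6556)/(-363324 - 1/54450) = (383670 + 3278/549)/(-19782991801/54450) = (210638108/549)*(-54450/19782991801) = -1274360553400/1206762499861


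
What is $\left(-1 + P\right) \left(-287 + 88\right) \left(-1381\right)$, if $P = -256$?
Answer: $-70628483$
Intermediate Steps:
$\left(-1 + P\right) \left(-287 + 88\right) \left(-1381\right) = \left(-1 - 256\right) \left(-287 + 88\right) \left(-1381\right) = \left(-257\right) \left(-199\right) \left(-1381\right) = 51143 \left(-1381\right) = -70628483$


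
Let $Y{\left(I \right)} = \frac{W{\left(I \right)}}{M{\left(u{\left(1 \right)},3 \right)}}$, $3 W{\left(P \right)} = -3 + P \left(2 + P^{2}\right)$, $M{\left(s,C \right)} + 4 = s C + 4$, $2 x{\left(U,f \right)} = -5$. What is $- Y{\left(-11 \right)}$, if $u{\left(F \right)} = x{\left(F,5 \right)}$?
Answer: $- \frac{904}{15} \approx -60.267$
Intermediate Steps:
$x{\left(U,f \right)} = - \frac{5}{2}$ ($x{\left(U,f \right)} = \frac{1}{2} \left(-5\right) = - \frac{5}{2}$)
$u{\left(F \right)} = - \frac{5}{2}$
$M{\left(s,C \right)} = C s$ ($M{\left(s,C \right)} = -4 + \left(s C + 4\right) = -4 + \left(C s + 4\right) = -4 + \left(4 + C s\right) = C s$)
$W{\left(P \right)} = -1 + \frac{P \left(2 + P^{2}\right)}{3}$ ($W{\left(P \right)} = \frac{-3 + P \left(2 + P^{2}\right)}{3} = -1 + \frac{P \left(2 + P^{2}\right)}{3}$)
$Y{\left(I \right)} = \frac{2}{15} - \frac{4 I}{45} - \frac{2 I^{3}}{45}$ ($Y{\left(I \right)} = \frac{-1 + \frac{I^{3}}{3} + \frac{2 I}{3}}{3 \left(- \frac{5}{2}\right)} = \frac{-1 + \frac{I^{3}}{3} + \frac{2 I}{3}}{- \frac{15}{2}} = \left(-1 + \frac{I^{3}}{3} + \frac{2 I}{3}\right) \left(- \frac{2}{15}\right) = \frac{2}{15} - \frac{4 I}{45} - \frac{2 I^{3}}{45}$)
$- Y{\left(-11 \right)} = - (\frac{2}{15} - - \frac{44}{45} - \frac{2 \left(-11\right)^{3}}{45}) = - (\frac{2}{15} + \frac{44}{45} - - \frac{2662}{45}) = - (\frac{2}{15} + \frac{44}{45} + \frac{2662}{45}) = \left(-1\right) \frac{904}{15} = - \frac{904}{15}$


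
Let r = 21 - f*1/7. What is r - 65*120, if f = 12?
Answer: -54465/7 ≈ -7780.7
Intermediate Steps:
r = 135/7 (r = 21 - 12*1/7 = 21 - 12*1*(⅐) = 21 - 12/7 = 135/7 ≈ 19.286)
r - 65*120 = 135/7 - 65*120 = 135/7 - 7800 = -54465/7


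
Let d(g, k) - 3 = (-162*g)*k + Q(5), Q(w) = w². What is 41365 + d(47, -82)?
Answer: 665741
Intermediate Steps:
d(g, k) = 28 - 162*g*k (d(g, k) = 3 + ((-162*g)*k + 5²) = 3 + (-162*g*k + 25) = 3 + (25 - 162*g*k) = 28 - 162*g*k)
41365 + d(47, -82) = 41365 + (28 - 162*47*(-82)) = 41365 + (28 + 624348) = 41365 + 624376 = 665741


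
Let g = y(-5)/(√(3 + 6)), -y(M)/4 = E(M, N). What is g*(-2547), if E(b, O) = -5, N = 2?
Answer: -16980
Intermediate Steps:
y(M) = 20 (y(M) = -4*(-5) = 20)
g = 20/3 (g = 20/(√(3 + 6)) = 20/(√9) = 20/3 ≈ 6.6667)
g*(-2547) = (20/3)*(-2547) = -16980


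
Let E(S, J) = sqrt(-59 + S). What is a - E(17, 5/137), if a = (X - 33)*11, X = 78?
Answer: 495 - I*sqrt(42) ≈ 495.0 - 6.4807*I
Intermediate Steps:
a = 495 (a = (78 - 33)*11 = 45*11 = 495)
a - E(17, 5/137) = 495 - sqrt(-59 + 17) = 495 - sqrt(-42) = 495 - I*sqrt(42)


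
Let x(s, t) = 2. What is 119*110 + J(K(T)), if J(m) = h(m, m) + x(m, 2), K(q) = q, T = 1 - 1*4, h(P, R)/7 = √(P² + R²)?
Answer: 13092 + 21*√2 ≈ 13122.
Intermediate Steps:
h(P, R) = 7*√(P² + R²)
T = -3 (T = 1 - 4 = -3)
J(m) = 2 + 7*√2*√(m²) (J(m) = 7*√(m² + m²) + 2 = 7*√(2*m²) + 2 = 7*(√2*√(m²)) + 2 = 7*√2*√(m²) + 2 = 2 + 7*√2*√(m²))
119*110 + J(K(T)) = 119*110 + (2 + 7*√2*√((-3)²)) = 13090 + (2 + 7*√2*√9) = 13090 + (2 + 7*√2*3) = 13090 + (2 + 21*√2) = 13092 + 21*√2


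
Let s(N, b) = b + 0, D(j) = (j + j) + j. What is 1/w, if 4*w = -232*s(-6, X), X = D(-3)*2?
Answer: 1/1044 ≈ 0.00095785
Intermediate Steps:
D(j) = 3*j (D(j) = 2*j + j = 3*j)
X = -18 (X = (3*(-3))*2 = -9*2 = -18)
s(N, b) = b
w = 1044 (w = (-232*(-18))/4 = (¼)*4176 = 1044)
1/w = 1/1044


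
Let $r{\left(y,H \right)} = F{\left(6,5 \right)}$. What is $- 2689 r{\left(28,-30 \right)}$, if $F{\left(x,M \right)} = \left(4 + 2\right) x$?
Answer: $-96804$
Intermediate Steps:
$F{\left(x,M \right)} = 6 x$
$r{\left(y,H \right)} = 36$ ($r{\left(y,H \right)} = 6 \cdot 6 = 36$)
$- 2689 r{\left(28,-30 \right)} = \left(-2689\right) 36 = -96804$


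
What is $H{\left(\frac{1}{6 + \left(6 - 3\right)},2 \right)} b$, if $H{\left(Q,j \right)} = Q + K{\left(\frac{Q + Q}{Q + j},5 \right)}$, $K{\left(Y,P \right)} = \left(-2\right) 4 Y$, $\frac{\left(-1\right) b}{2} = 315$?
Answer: $\frac{8750}{19} \approx 460.53$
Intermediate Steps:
$b = -630$ ($b = \left(-2\right) 315 = -630$)
$K{\left(Y,P \right)} = - 8 Y$
$H{\left(Q,j \right)} = Q - \frac{16 Q}{Q + j}$ ($H{\left(Q,j \right)} = Q - 8 \frac{Q + Q}{Q + j} = Q - 8 \frac{2 Q}{Q + j} = Q - \frac{16 Q}{Q + j}$)
$H{\left(\frac{1}{6 + \left(6 - 3\right)},2 \right)} b = \frac{-16 + \frac{1}{6 + \left(6 - 3\right)} + 2}{\left(6 + \left(6 - 3\right)\right) \left(\frac{1}{6 + \left(6 - 3\right)} + 2\right)} \left(-630\right) = \frac{-16 + \frac{1}{6 + 3} + 2}{\left(6 + 3\right) \left(\frac{1}{6 + 3} + 2\right)} \left(-630\right) = \frac{-16 + \frac{1}{9} + 2}{9 \left(\frac{1}{9} + 2\right)} \left(-630\right) = \frac{1}{9} \frac{1}{\frac{19}{9}} \left(- \frac{125}{9}\right) \left(-630\right) = \frac{1}{9} \cdot \frac{9}{19} \left(- \frac{125}{9}\right) \left(-630\right) = \left(- \frac{125}{171}\right) \left(-630\right) = \frac{8750}{19}$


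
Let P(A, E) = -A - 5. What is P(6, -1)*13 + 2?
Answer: -141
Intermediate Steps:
P(A, E) = -5 - A
P(6, -1)*13 + 2 = (-5 - 1*6)*13 + 2 = (-5 - 6)*13 + 2 = -11*13 + 2 = -143 + 2 = -141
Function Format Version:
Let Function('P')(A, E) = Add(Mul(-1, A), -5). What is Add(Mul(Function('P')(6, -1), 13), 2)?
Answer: -141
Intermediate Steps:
Function('P')(A, E) = Add(-5, Mul(-1, A))
Add(Mul(Function('P')(6, -1), 13), 2) = Add(Mul(Add(-5, Mul(-1, 6)), 13), 2) = Add(Mul(Add(-5, -6), 13), 2) = Add(Mul(-11, 13), 2) = Add(-143, 2) = -141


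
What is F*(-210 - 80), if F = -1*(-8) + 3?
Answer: -3190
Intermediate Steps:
F = 11 (F = 8 + 3 = 11)
F*(-210 - 80) = 11*(-210 - 80) = 11*(-290) = -3190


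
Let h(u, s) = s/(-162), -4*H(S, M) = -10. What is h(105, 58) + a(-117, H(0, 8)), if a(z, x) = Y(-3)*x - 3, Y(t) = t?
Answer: -1759/162 ≈ -10.858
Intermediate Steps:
H(S, M) = 5/2 (H(S, M) = -¼*(-10) = 5/2)
h(u, s) = -s/162 (h(u, s) = s*(-1/162) = -s/162)
a(z, x) = -3 - 3*x (a(z, x) = -3*x - 3 = -3 - 3*x)
h(105, 58) + a(-117, H(0, 8)) = -1/162*58 + (-3 - 3*5/2) = -29/81 + (-3 - 15/2) = -29/81 - 21/2 = -1759/162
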